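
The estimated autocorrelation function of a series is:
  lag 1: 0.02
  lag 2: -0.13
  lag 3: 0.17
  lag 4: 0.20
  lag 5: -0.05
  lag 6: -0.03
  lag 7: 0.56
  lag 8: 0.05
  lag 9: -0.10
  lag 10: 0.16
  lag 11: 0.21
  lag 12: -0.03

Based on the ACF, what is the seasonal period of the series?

The largest autocorrelation is r_7 = 0.56; the remaining lags stay at or below 0.21.
The dominant spike at lag 7 indicates a seasonal period of 7.

7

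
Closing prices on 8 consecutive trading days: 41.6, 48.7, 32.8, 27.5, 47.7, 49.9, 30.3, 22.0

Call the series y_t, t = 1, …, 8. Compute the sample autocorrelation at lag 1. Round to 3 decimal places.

0.106

Mean ȳ = (41.6 + 48.7 + 32.8 + 27.5 + 47.7 + 49.9 + 30.3 + 22.0)/8 = 37.5625
Σ(y_t−ȳ)(y_{t+1}−ȳ) = (44.9677) + (-53.0423) + (47.9227) + (-102.0086) + (125.0714) + (-89.6011) + (113.0227) = 86.3323
Denominator Σ(y_t−ȳ)² = 814.1988
r_1 = 86.3323 / 814.1988 = 0.106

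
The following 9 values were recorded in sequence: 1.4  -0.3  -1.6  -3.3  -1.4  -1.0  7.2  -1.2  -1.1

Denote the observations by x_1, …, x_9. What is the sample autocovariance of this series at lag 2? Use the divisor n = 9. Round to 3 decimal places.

Mean x̄ = (1.4 − 0.3 − 1.6 − 3.3 − 1.4 − 1.0 + 7.2 − 1.2 − 1.1)/9 = -0.1444
Σ_{t=1}^{7}(x_t−x̄)(x_{t+2}−x̄) = -12.5662
γ_2 = -12.5662 / 9 = -1.396

-1.396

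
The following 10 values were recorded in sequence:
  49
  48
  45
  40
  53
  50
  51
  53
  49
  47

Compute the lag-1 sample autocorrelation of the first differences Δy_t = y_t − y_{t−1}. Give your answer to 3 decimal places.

-0.366

First differences Δy: -1, -3, -5, 13, -3, 1, 2, -4, -2
Mean of differences = -0.2222
Numerator Σ(Δy_t−Δȳ)(Δy_{t+1}−Δȳ) = -86.8272
Denominator Σ(Δy_t−Δȳ)² = 237.5556
r_1(Δy) = -86.8272 / 237.5556 = -0.366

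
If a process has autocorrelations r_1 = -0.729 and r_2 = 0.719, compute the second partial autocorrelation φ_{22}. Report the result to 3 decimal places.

φ_{22} = (r_2 − r_1²) / (1 − r_1²)
r_1² = (-0.729)² = 0.531441
Numerator = 0.719 − 0.5314 = 0.1876; denominator = 1 − 0.5314 = 0.4686
φ_{22} = 0.1876 / 0.4686 = 0.400

0.400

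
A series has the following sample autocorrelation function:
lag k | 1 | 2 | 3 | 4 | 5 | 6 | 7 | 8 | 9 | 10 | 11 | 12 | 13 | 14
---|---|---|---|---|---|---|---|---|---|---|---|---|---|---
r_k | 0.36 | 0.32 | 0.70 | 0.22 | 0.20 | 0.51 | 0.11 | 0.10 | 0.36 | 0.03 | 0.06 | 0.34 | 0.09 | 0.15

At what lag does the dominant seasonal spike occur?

The largest autocorrelation is r_3 = 0.70, with a weaker echo at lag 6 (0.51); the remaining lags stay at or below 0.36. The elevated value at lag 1 (0.36), dropping to 0.32 at lag 2, reflects decaying short-term dependence rather than seasonality.
The dominant spike at lag 3 indicates a seasonal period of 3.

3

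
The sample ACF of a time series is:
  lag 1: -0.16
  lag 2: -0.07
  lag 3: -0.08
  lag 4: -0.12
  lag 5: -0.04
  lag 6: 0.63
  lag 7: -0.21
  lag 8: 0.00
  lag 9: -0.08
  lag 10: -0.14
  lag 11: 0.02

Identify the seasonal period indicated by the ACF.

The largest autocorrelation is r_6 = 0.63; the remaining lags stay at or below 0.02.
The dominant spike at lag 6 indicates a seasonal period of 6.

6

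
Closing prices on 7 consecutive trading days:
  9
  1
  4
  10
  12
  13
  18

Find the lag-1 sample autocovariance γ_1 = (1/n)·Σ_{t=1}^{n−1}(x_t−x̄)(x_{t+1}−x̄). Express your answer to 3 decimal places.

12.647

Mean x̄ = (9 + 1 + 4 + 10 + 12 + 13 + 18)/7 = 9.5714
Deviations: -0.5714, -8.5714, -5.5714, 0.4286, 2.4286, 3.4286, 8.4286
Σ_{t=1}^{6}(x_t−x̄)(x_{t+1}−x̄) = 88.5306
γ_1 = 88.5306 / 7 = 12.647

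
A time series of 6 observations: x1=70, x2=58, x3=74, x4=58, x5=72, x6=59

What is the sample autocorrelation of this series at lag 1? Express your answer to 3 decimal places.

-0.874

Mean x̄ = (70 + 58 + 74 + 58 + 72 + 59)/6 = 65.1667
Deviations from mean: 4.8333, -7.1667, 8.8333, -7.1667, 6.8333, -6.1667
Σ(x_t−x̄)(x_{t+1}−x̄) = (-34.6389) + (-63.3056) + (-63.3056) + (-48.9722) + (-42.1389) = -252.3611
Denominator Σ(x_t−x̄)² = 288.8333
r_1 = -252.3611 / 288.8333 = -0.874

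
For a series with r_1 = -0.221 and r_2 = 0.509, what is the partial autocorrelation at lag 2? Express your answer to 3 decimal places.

φ_{22} = (r_2 − r_1²) / (1 − r_1²)
r_1² = (-0.221)² = 0.048841
Numerator = 0.509 − 0.0488 = 0.4602; denominator = 1 − 0.0488 = 0.9512
φ_{22} = 0.4602 / 0.9512 = 0.484

0.484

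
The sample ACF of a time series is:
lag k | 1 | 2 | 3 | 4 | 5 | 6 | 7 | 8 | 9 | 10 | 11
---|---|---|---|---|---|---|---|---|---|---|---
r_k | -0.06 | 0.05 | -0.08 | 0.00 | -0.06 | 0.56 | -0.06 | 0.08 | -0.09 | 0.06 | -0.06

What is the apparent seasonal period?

The largest autocorrelation is r_6 = 0.56; the remaining lags stay at or below 0.08.
The dominant spike at lag 6 indicates a seasonal period of 6.

6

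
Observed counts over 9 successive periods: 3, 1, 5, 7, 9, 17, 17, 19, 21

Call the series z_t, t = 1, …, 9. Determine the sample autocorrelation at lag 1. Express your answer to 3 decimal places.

0.711

Mean z̄ = (3 + 1 + 5 + 7 + 9 + 17 + 17 + 19 + 21)/9 = 11.0000
Numerator Σ_{t=1}^{8}(z_t−z̄)(z_{t+1}−z̄) = 324.0000
Denominator Σ(z_t−z̄)² = 456.0000
r_1 = 324.0000 / 456.0000 = 0.711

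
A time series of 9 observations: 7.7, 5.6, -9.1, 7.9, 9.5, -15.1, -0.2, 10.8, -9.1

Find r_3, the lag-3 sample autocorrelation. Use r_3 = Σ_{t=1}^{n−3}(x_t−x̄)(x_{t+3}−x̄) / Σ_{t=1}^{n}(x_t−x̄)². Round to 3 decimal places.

0.650

Mean x̄ = (7.7 + 5.6 − 9.1 + 7.9 + 9.5 − 15.1 − 0.2 + 10.8 − 9.1)/9 = 0.8889
Numerator Σ_{t=1}^{6}(x_t−x̄)(x_{t+3}−x̄) = 485.4552
Denominator Σ(x_t−x̄)² = 746.5089
r_3 = 485.4552 / 746.5089 = 0.650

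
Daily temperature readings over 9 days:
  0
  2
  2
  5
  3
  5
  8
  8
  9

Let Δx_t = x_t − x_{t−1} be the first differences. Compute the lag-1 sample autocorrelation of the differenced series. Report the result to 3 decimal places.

First differences Δx: 2, 0, 3, -2, 2, 3, 0, 1
Mean of differences = 1.1250
Numerator Σ(Δx_t−Δx̄)(Δx_{t+1}−Δx̄) = -12.0156
Denominator Σ(Δx_t−Δx̄)² = 20.8750
r_1(Δx) = -12.0156 / 20.8750 = -0.576

-0.576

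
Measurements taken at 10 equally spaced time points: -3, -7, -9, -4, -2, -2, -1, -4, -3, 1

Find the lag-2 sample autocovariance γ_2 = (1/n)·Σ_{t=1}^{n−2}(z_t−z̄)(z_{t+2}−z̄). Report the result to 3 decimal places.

-0.792

Mean z̄ = (-3 − 7 − 9 − 4 − 2 − 2 − 1 − 4 − 3 + 1)/10 = -3.4000
Σ_{t=1}^{8}(z_t−z̄)(z_{t+2}−z̄) = -7.9200
γ_2 = -7.9200 / 10 = -0.792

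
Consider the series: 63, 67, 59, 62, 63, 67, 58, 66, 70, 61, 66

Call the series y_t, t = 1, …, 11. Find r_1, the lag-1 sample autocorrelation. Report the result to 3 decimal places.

-0.375

Mean ȳ = (63 + 67 + 59 + 62 + 63 + 67 + 58 + 66 + 70 + 61 + 66)/11 = 63.8182
Numerator Σ_{t=1}^{10}(y_t−ȳ)(y_{t+1}−ȳ) = -51.5785
Denominator Σ(y_t−ȳ)² = 137.6364
r_1 = -51.5785 / 137.6364 = -0.375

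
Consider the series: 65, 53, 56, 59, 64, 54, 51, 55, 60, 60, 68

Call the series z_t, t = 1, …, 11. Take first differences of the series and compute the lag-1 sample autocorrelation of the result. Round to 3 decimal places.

First differences Δz: -12, 3, 3, 5, -10, -3, 4, 5, 0, 8
Mean of differences = 0.3000
Numerator Σ(Δz_t−Δz̄)(Δz_{t+1}−Δz̄) = -26.1900
Denominator Σ(Δz_t−Δz̄)² = 400.1000
r_1(Δz) = -26.1900 / 400.1000 = -0.065

-0.065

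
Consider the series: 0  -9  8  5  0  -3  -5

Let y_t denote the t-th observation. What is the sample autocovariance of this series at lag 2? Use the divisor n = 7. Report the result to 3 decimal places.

-7.603

Mean ȳ = (0 − 9 + 8 + 5 + 0 − 3 − 5)/7 = -0.5714
Deviations: 0.5714, -8.4286, 8.5714, 5.5714, 0.5714, -2.4286, -4.4286
Σ_{t=1}^{5}(y_t−ȳ)(y_{t+2}−ȳ) = -53.2245
γ_2 = -53.2245 / 7 = -7.603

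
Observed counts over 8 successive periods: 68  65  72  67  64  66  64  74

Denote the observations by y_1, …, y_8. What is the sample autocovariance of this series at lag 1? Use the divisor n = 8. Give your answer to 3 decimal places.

Mean ȳ = (68 + 65 + 72 + 67 + 64 + 66 + 64 + 74)/8 = 67.5000
Σ_{t=1}^{7}(y_t−ȳ)(y_{t+1}−ȳ) = -25.2500
γ_1 = -25.2500 / 8 = -3.156

-3.156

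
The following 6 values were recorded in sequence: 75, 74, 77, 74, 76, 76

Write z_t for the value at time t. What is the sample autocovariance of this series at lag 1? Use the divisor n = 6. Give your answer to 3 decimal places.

-0.741

Mean z̄ = (75 + 74 + 77 + 74 + 76 + 76)/6 = 75.3333
Σ_{t=1}^{5}(z_t−z̄)(z_{t+1}−z̄) = -4.4444
γ_1 = -4.4444 / 6 = -0.741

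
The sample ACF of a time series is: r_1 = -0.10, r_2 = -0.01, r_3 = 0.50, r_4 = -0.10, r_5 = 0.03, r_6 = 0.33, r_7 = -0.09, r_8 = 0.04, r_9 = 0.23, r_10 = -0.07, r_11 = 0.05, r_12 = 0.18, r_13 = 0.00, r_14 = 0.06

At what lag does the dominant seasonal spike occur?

The largest autocorrelation is r_3 = 0.50, with weaker echoes at lags 6 (0.33), 9 (0.23) and 12 (0.18); the remaining lags stay at or below 0.06.
The dominant spike at lag 3 indicates a seasonal period of 3.

3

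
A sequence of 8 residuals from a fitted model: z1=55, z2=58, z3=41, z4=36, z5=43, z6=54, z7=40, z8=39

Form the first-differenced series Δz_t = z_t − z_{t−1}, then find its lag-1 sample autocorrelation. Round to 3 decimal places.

-0.169

First differences Δz: 3, -17, -5, 7, 11, -14, -1
Mean of differences = -2.2857
Numerator Σ(Δz_t−Δz̄)(Δz_{t+1}−Δz̄) = -110.3673
Denominator Σ(Δz_t−Δz̄)² = 653.4286
r_1(Δz) = -110.3673 / 653.4286 = -0.169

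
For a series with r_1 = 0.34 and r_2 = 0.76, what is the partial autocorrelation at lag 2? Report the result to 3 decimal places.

φ_{22} = (r_2 − r_1²) / (1 − r_1²)
r_1² = (0.34)² = 0.1156
Numerator = 0.76 − 0.1156 = 0.6444; denominator = 1 − 0.1156 = 0.8844
φ_{22} = 0.6444 / 0.8844 = 0.729

0.729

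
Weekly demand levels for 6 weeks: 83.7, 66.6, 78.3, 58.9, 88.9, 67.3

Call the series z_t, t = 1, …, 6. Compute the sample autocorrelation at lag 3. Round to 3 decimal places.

Mean z̄ = (83.7 + 66.6 + 78.3 + 58.9 + 88.9 + 67.3)/6 = 73.9500
Σ(z_t−z̄)(z_{t+3}−z̄) = (-146.7375) + (-109.8825) + (-28.9275) = -285.5475
Denominator Σ(z_t−z̄)² = 662.2350
r_3 = -285.5475 / 662.2350 = -0.431

-0.431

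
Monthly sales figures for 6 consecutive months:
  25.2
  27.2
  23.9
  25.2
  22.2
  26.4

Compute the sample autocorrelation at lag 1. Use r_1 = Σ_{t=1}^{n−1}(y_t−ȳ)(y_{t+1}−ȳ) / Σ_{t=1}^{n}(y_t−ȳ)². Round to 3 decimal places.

-0.418

Mean ȳ = (25.2 + 27.2 + 23.9 + 25.2 + 22.2 + 26.4)/6 = 25.0167
Deviations from mean: 0.1833, 2.1833, -1.1167, 0.1833, -2.8167, 1.3833
Σ(y_t−ȳ)(y_{t+1}−ȳ) = (0.4003) + (-2.4381) + (-0.2047) + (-0.5164) + (-3.8964) = -6.6553
Denominator Σ(y_t−ȳ)² = 15.9283
r_1 = -6.6553 / 15.9283 = -0.418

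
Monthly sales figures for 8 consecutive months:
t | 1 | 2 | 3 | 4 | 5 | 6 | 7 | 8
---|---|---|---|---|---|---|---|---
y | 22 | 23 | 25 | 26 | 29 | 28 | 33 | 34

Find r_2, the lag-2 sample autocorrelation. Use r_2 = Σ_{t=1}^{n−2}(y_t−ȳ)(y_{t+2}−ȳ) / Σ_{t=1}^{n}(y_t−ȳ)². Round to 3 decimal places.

Mean ȳ = (22 + 23 + 25 + 26 + 29 + 28 + 33 + 34)/8 = 27.5000
Σ(y_t−ȳ)(y_{t+2}−ȳ) = (13.7500) + (6.7500) + (-3.7500) + (-0.7500) + (8.2500) + (3.2500) = 27.5000
Denominator Σ(y_t−ȳ)² = 134.0000
r_2 = 27.5000 / 134.0000 = 0.205

0.205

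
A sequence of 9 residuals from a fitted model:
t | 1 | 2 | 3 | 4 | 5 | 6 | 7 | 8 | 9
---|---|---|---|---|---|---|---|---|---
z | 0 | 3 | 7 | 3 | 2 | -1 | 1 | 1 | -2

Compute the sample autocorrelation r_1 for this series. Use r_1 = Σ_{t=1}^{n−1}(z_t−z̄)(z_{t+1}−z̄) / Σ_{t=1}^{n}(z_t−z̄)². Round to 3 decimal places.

Mean z̄ = (0 + 3 + 7 + 3 + 2 − 1 + 1 + 1 − 2)/9 = 1.5556
Numerator Σ_{t=1}^{8}(z_t−z̄)(z_{t+1}−z̄) = 16.6914
Denominator Σ(z_t−z̄)² = 56.2222
r_1 = 16.6914 / 56.2222 = 0.297

0.297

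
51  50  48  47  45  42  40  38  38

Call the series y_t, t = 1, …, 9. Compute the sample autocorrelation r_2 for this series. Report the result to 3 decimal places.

Mean ȳ = (51 + 50 + 48 + 47 + 45 + 42 + 40 + 38 + 38)/9 = 44.3333
Numerator Σ_{t=1}^{7}(y_t−ȳ)(y_{t+2}−ȳ) = 75.1111
Denominator Σ(y_t−ȳ)² = 202.0000
r_2 = 75.1111 / 202.0000 = 0.372

0.372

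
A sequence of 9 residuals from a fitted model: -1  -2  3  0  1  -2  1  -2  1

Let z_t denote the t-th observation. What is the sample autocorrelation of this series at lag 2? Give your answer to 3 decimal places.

Mean z̄ = (-1 − 2 + 3 + 0 + 1 − 2 + 1 − 2 + 1)/9 = -0.1111
Σ(z_t−z̄)(z_{t+2}−z̄) = (-2.7654) + (-0.2099) + (3.4568) + (-0.2099) + (1.2346) + (3.5679) + (1.2346) = 6.3086
Denominator Σ(z_t−z̄)² = 24.8889
r_2 = 6.3086 / 24.8889 = 0.253

0.253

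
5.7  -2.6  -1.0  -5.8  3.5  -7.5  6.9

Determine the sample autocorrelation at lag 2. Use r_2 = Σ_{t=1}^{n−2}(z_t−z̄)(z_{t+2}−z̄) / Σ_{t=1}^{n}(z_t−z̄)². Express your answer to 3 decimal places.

0.385

Mean z̄ = (5.7 − 2.6 − 1.0 − 5.8 + 3.5 − 7.5 + 6.9)/7 = -0.1143
Σ(z_t−z̄)(z_{t+2}−z̄) = (-5.1498) + (14.1331) + (-3.2012) + (41.9931) + (25.3516) = 73.1267
Denominator Σ(z_t−z̄)² = 189.9086
r_2 = 73.1267 / 189.9086 = 0.385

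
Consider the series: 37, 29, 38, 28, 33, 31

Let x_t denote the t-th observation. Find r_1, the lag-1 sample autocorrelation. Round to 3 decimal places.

-0.732

Mean x̄ = (37 + 29 + 38 + 28 + 33 + 31)/6 = 32.6667
Deviations from mean: 4.3333, -3.6667, 5.3333, -4.6667, 0.3333, -1.6667
Numerator Σ_{t=1}^{5}(x_t−x̄)(x_{t+1}−x̄) = -62.4444
Denominator Σ(x_t−x̄)² = 85.3333
r_1 = -62.4444 / 85.3333 = -0.732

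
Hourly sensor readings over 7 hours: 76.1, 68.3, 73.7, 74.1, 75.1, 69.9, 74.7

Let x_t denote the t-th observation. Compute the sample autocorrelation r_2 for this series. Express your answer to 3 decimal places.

-0.038

Mean x̄ = (76.1 + 68.3 + 73.7 + 74.1 + 75.1 + 69.9 + 74.7)/7 = 73.1286
Deviations from mean: 2.9714, -4.8286, 0.5714, 0.9714, 1.9714, -3.2286, 1.5714
Σ(x_t−x̄)(x_{t+2}−x̄) = (1.6980) + (-4.6906) + (1.1265) + (-3.1363) + (3.0980) = -1.9045
Denominator Σ(x_t−x̄)² = 50.1943
r_2 = -1.9045 / 50.1943 = -0.038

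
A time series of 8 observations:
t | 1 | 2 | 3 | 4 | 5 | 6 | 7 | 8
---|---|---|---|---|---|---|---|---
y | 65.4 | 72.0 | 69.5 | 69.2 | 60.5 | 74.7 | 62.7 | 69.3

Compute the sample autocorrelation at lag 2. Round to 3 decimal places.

Mean ȳ = (65.4 + 72.0 + 69.5 + 69.2 + 60.5 + 74.7 + 62.7 + 69.3)/8 = 67.9125
Numerator Σ_{t=1}^{6}(y_t−ȳ)(y_{t+2}−ȳ) = 46.3009
Denominator Σ(y_t−ȳ)² = 157.3088
r_2 = 46.3009 / 157.3088 = 0.294

0.294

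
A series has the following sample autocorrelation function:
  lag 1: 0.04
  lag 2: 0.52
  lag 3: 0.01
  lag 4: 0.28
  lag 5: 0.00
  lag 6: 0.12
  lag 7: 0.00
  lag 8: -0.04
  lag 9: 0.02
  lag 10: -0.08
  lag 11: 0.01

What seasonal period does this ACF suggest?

2

The largest autocorrelation is r_2 = 0.52, with a weaker echo at lag 4 (0.28); the remaining lags stay at or below 0.12.
The dominant spike at lag 2 indicates a seasonal period of 2.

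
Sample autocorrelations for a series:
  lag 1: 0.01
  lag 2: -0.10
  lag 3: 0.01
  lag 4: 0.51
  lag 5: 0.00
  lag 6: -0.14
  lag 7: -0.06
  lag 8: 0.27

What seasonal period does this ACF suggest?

The largest autocorrelation is r_4 = 0.51, with a weaker echo at lag 8 (0.27); the remaining lags stay at or below 0.01.
The dominant spike at lag 4 indicates a seasonal period of 4.

4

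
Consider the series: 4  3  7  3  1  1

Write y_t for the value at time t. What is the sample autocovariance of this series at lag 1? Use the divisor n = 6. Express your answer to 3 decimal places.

Mean ȳ = (4 + 3 + 7 + 3 + 1 + 1)/6 = 3.1667
Deviations: 0.8333, -0.1667, 3.8333, -0.1667, -2.1667, -2.1667
Σ_{t=1}^{5}(y_t−ȳ)(y_{t+1}−ȳ) = 3.6389
γ_1 = 3.6389 / 6 = 0.606

0.606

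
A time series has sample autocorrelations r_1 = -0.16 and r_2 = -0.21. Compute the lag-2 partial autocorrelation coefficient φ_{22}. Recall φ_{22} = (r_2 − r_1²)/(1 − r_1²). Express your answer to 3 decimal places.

φ_{22} = (r_2 − r_1²) / (1 − r_1²)
r_1² = (-0.16)² = 0.0256
Numerator = -0.21 − 0.0256 = -0.2356; denominator = 1 − 0.0256 = 0.9744
φ_{22} = -0.2356 / 0.9744 = -0.242

-0.242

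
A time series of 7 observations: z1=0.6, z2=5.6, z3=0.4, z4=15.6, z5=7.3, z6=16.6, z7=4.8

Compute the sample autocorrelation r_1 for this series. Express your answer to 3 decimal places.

-0.222

Mean z̄ = (0.6 + 5.6 + 0.4 + 15.6 + 7.3 + 16.6 + 4.8)/7 = 7.2714
Σ(z_t−z̄)(z_{t+1}−z̄) = (11.1508) + (11.4851) + (-57.2292) + (0.2380) + (0.2665) + (-23.0549) = -57.1437
Denominator Σ(z_t−z̄)² = 257.0143
r_1 = -57.1437 / 257.0143 = -0.222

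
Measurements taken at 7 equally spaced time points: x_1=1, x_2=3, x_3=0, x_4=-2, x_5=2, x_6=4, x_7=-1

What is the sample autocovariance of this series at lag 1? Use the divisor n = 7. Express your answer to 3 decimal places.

Mean x̄ = (1 + 3 + 0 − 2 + 2 + 4 − 1)/7 = 1.0000
Σ_{t=1}^{6}(x_t−x̄)(x_{t+1}−x̄) = -5.0000
γ_1 = -5.0000 / 7 = -0.714

-0.714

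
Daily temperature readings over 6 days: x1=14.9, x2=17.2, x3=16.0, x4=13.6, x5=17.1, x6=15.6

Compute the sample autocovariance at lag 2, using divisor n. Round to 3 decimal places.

Mean x̄ = (14.9 + 17.2 + 16.0 + 13.6 + 17.1 + 15.6)/6 = 15.7333
Deviations: -0.8333, 1.4667, 0.2667, -2.1333, 1.3667, -0.1333
Σ_{t=1}^{4}(x_t−x̄)(x_{t+2}−x̄) = -2.7022
γ_2 = -2.7022 / 6 = -0.450

-0.450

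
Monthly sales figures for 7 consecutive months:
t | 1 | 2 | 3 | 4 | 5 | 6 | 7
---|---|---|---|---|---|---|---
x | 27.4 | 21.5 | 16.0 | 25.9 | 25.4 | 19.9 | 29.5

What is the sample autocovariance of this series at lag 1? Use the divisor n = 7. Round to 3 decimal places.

Mean x̄ = (27.4 + 21.5 + 16.0 + 25.9 + 25.4 + 19.9 + 29.5)/7 = 23.6571
Deviations: 3.7429, -2.1571, -7.6571, 2.2429, 1.7429, -3.7571, 5.8429
Σ_{t=1}^{6}(x_t−x̄)(x_{t+1}−x̄) = -33.3218
γ_1 = -33.3218 / 7 = -4.760

-4.760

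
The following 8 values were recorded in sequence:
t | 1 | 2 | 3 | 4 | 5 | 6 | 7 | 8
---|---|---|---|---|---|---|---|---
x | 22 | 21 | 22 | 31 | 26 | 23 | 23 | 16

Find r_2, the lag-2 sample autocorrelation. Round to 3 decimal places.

Mean x̄ = (22 + 21 + 22 + 31 + 26 + 23 + 23 + 16)/8 = 23.0000
Deviations from mean: -1.0000, -2.0000, -1.0000, 8.0000, 3.0000, 0.0000, 0.0000, -7.0000
Numerator Σ_{t=1}^{6}(x_t−x̄)(x_{t+2}−x̄) = -18.0000
Denominator Σ(x_t−x̄)² = 128.0000
r_2 = -18.0000 / 128.0000 = -0.141

-0.141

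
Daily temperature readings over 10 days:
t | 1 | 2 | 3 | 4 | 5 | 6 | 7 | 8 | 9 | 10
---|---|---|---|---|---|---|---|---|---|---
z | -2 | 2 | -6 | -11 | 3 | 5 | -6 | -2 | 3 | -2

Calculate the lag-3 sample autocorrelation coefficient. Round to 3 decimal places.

Mean z̄ = (-2 + 2 − 6 − 11 + 3 + 5 − 6 − 2 + 3 − 2)/10 = -1.6000
Σ(z_t−z̄)(z_{t+3}−z̄) = (3.7600) + (16.5600) + (-29.0400) + (41.3600) + (-1.8400) + (30.3600) + (1.7600) = 62.9200
Denominator Σ(z_t−z̄)² = 226.4000
r_3 = 62.9200 / 226.4000 = 0.278

0.278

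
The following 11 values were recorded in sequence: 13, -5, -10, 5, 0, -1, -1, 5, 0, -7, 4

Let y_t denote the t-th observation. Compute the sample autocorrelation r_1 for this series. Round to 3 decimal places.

Mean ȳ = (13 − 5 − 10 + 5 + 0 − 1 − 1 + 5 + 0 − 7 + 4)/11 = 0.2727
Numerator Σ_{t=1}^{10}(y_t−ȳ)(y_{t+1}−ȳ) = -93.2562
Denominator Σ(y_t−ȳ)² = 410.1818
r_1 = -93.2562 / 410.1818 = -0.227

-0.227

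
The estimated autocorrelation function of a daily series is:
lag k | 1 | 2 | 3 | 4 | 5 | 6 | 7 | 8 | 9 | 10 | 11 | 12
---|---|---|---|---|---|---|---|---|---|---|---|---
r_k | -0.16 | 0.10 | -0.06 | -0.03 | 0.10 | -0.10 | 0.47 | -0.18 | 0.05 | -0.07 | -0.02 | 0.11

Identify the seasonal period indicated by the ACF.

The largest autocorrelation is r_7 = 0.47; the remaining lags stay at or below 0.11.
The dominant spike at lag 7 indicates a seasonal period of 7.

7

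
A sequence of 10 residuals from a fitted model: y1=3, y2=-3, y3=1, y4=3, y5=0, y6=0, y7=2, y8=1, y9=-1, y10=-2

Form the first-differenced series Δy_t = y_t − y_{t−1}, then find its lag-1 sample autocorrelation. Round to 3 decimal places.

First differences Δy: -6, 4, 2, -3, 0, 2, -1, -2, -1
Mean of differences = -0.5556
Numerator Σ(Δy_t−Δȳ)(Δy_{t+1}−Δȳ) = -19.1975
Denominator Σ(Δy_t−Δȳ)² = 72.2222
r_1(Δy) = -19.1975 / 72.2222 = -0.266

-0.266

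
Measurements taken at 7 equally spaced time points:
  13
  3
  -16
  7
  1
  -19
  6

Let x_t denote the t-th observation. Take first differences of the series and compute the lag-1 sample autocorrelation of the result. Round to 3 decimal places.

First differences Δx: -10, -19, 23, -6, -20, 25
Mean of differences = -1.1667
Numerator Σ(Δx_t−Δx̄)(Δx_{t+1}−Δx̄) = -792.0278
Denominator Σ(Δx_t−Δx̄)² = 2042.8333
r_1(Δx) = -792.0278 / 2042.8333 = -0.388

-0.388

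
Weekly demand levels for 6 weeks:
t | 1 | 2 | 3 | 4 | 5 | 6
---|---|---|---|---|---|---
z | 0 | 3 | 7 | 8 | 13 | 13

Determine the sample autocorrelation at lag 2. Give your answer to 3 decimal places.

0.011

Mean z̄ = (0 + 3 + 7 + 8 + 13 + 13)/6 = 7.3333
Deviations from mean: -7.3333, -4.3333, -0.3333, 0.6667, 5.6667, 5.6667
Numerator Σ_{t=1}^{4}(z_t−z̄)(z_{t+2}−z̄) = 1.4444
Denominator Σ(z_t−z̄)² = 137.3333
r_2 = 1.4444 / 137.3333 = 0.011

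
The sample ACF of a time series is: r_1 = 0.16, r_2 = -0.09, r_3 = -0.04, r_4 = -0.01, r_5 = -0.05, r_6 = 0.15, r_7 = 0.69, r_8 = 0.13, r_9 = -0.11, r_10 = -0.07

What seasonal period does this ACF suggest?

7

The largest autocorrelation is r_7 = 0.69; the remaining lags stay at or below 0.16.
The dominant spike at lag 7 indicates a seasonal period of 7.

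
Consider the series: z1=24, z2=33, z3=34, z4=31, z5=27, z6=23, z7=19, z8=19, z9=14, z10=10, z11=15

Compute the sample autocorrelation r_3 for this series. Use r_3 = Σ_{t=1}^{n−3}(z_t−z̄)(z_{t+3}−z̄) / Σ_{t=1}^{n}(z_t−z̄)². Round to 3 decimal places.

0.132

Mean z̄ = (24 + 33 + 34 + 31 + 27 + 23 + 19 + 19 + 14 + 10 + 15)/11 = 22.6364
Numerator Σ_{t=1}^{8}(z_t−z̄)(z_{t+3}−z̄) = 85.0579
Denominator Σ(z_t−z̄)² = 646.5455
r_3 = 85.0579 / 646.5455 = 0.132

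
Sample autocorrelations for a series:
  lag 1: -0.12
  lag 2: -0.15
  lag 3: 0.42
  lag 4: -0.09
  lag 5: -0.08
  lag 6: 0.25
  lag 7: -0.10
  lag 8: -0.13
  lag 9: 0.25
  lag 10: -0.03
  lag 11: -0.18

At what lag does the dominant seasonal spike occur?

3

The largest autocorrelation is r_3 = 0.42, with weaker echoes at lags 6 (0.25) and 9 (0.25); the remaining lags stay at or below -0.03.
The dominant spike at lag 3 indicates a seasonal period of 3.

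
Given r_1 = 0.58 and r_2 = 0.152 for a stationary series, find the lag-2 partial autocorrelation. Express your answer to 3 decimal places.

-0.278

φ_{22} = (r_2 − r_1²) / (1 − r_1²)
r_1² = (0.58)² = 0.3364
Numerator = 0.152 − 0.3364 = -0.1844; denominator = 1 − 0.3364 = 0.6636
φ_{22} = -0.1844 / 0.6636 = -0.278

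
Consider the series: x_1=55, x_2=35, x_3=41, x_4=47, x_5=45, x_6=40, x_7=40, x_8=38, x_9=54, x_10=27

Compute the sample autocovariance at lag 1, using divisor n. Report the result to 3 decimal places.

-29.684

Mean x̄ = (55 + 35 + 41 + 47 + 45 + 40 + 40 + 38 + 54 + 27)/10 = 42.2000
Σ_{t=1}^{9}(x_t−x̄)(x_{t+1}−x̄) = -296.8400
γ_1 = -296.8400 / 10 = -29.684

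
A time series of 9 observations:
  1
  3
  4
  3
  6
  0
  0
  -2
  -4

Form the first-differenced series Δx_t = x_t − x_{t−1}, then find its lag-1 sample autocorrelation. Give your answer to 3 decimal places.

-0.349

First differences Δx: 2, 1, -1, 3, -6, 0, -2, -2
Mean of differences = -0.6250
Numerator Σ(Δx_t−Δx̄)(Δx_{t+1}−Δx̄) = -19.5156
Denominator Σ(Δx_t−Δx̄)² = 55.8750
r_1(Δx) = -19.5156 / 55.8750 = -0.349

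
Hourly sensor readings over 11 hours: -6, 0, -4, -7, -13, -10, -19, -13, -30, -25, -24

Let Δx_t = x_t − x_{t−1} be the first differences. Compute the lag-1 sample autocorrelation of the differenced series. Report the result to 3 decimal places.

-0.639

First differences Δx: 6, -4, -3, -6, 3, -9, 6, -17, 5, 1
Mean of differences = -1.8000
Numerator Σ(Δx_t−Δx̄)(Δx_{t+1}−Δx̄) = -323.2400
Denominator Σ(Δx_t−Δx̄)² = 505.6000
r_1(Δx) = -323.2400 / 505.6000 = -0.639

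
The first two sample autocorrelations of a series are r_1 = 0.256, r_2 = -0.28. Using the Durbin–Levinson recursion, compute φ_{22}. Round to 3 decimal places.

-0.370

φ_{22} = (r_2 − r_1²) / (1 − r_1²)
r_1² = (0.256)² = 0.065536
Numerator = -0.28 − 0.0655 = -0.3455; denominator = 1 − 0.0655 = 0.9345
φ_{22} = -0.3455 / 0.9345 = -0.370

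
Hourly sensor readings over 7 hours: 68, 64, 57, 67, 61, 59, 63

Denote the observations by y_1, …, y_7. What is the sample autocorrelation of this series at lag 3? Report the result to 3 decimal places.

0.440

Mean ȳ = (68 + 64 + 57 + 67 + 61 + 59 + 63)/7 = 62.7143
Σ(y_t−ȳ)(y_{t+3}−ȳ) = (22.6531) + (-2.2041) + (21.2245) + (1.2245) = 42.8980
Denominator Σ(y_t−ȳ)² = 97.4286
r_3 = 42.8980 / 97.4286 = 0.440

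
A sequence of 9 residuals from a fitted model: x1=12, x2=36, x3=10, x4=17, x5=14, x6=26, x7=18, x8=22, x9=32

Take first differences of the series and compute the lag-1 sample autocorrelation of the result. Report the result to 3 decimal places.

-0.582

First differences Δx: 24, -26, 7, -3, 12, -8, 4, 10
Mean of differences = 2.5000
Numerator Σ(Δx_t−Δx̄)(Δx_{t+1}−Δx̄) = -922.2500
Denominator Σ(Δx_t−Δx̄)² = 1584.0000
r_1(Δx) = -922.2500 / 1584.0000 = -0.582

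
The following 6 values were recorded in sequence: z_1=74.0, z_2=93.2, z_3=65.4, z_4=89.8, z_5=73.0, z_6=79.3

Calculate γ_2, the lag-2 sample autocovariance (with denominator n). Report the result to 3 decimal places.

Mean z̄ = (74.0 + 93.2 + 65.4 + 89.8 + 73.0 + 79.3)/6 = 79.1167
Deviations: -5.1167, 14.0833, -13.7167, 10.6833, -6.1167, 0.1833
Σ_{t=1}^{4}(z_t−z̄)(z_{t+2}−z̄) = 306.4994
γ_2 = 306.4994 / 6 = 51.083

51.083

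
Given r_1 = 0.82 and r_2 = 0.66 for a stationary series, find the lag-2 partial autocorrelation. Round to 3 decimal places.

-0.038

φ_{22} = (r_2 − r_1²) / (1 − r_1²)
r_1² = (0.82)² = 0.6724
Numerator = 0.66 − 0.6724 = -0.0124; denominator = 1 − 0.6724 = 0.3276
φ_{22} = -0.0124 / 0.3276 = -0.038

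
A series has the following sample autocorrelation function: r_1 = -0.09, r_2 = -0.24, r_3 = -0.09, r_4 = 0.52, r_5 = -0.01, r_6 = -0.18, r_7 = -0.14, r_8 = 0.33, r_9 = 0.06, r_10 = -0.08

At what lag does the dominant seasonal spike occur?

4

The largest autocorrelation is r_4 = 0.52, with a weaker echo at lag 8 (0.33); the remaining lags stay at or below 0.06.
The dominant spike at lag 4 indicates a seasonal period of 4.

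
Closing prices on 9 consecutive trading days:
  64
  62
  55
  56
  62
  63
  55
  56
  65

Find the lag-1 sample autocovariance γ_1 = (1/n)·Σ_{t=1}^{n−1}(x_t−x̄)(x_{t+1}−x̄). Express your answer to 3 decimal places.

-0.166

Mean x̄ = (64 + 62 + 55 + 56 + 62 + 63 + 55 + 56 + 65)/9 = 59.7778
Σ_{t=1}^{8}(x_t−x̄)(x_{t+1}−x̄) = -1.4938
γ_1 = -1.4938 / 9 = -0.166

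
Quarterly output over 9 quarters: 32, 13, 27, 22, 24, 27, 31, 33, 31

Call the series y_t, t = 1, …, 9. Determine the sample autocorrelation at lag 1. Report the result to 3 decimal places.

Mean ȳ = (32 + 13 + 27 + 22 + 24 + 27 + 31 + 33 + 31)/9 = 26.6667
Numerator Σ_{t=1}^{8}(y_t−ȳ)(y_{t+1}−ȳ) = -11.1111
Denominator Σ(y_t−ȳ)² = 322.0000
r_1 = -11.1111 / 322.0000 = -0.035

-0.035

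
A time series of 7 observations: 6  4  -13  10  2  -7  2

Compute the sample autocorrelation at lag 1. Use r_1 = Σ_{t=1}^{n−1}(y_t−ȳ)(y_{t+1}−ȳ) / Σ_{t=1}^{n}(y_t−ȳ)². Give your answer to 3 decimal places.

Mean ȳ = (6 + 4 − 13 + 10 + 2 − 7 + 2)/7 = 0.5714
Deviations from mean: 5.4286, 3.4286, -13.5714, 9.4286, 1.4286, -7.5714, 1.4286
Σ(y_t−ȳ)(y_{t+1}−ȳ) = (18.6122) + (-46.5306) + (-127.9592) + (13.4694) + (-10.8163) + (-10.8163) = -164.0408
Denominator Σ(y_t−ȳ)² = 375.7143
r_1 = -164.0408 / 375.7143 = -0.437

-0.437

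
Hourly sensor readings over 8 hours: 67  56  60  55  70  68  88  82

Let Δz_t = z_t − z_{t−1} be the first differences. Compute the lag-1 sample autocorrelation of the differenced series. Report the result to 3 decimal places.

First differences Δz: -11, 4, -5, 15, -2, 20, -6
Mean of differences = 2.1429
Numerator Σ(Δz_t−Δz̄)(Δz_{t+1}−Δz̄) = -402.1633
Denominator Σ(Δz_t−Δz̄)² = 794.8571
r_1(Δz) = -402.1633 / 794.8571 = -0.506

-0.506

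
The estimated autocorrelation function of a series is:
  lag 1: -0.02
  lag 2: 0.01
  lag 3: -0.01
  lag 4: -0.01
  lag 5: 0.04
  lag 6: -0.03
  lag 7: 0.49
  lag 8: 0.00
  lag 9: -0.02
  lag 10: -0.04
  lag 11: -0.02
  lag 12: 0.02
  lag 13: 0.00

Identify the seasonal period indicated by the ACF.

The largest autocorrelation is r_7 = 0.49; the remaining lags stay at or below 0.04.
The dominant spike at lag 7 indicates a seasonal period of 7.

7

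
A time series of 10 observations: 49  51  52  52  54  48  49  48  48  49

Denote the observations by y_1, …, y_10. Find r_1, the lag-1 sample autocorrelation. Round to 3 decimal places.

Mean ȳ = (49 + 51 + 52 + 52 + 54 + 48 + 49 + 48 + 48 + 49)/10 = 50.0000
Numerator Σ_{t=1}^{9}(y_t−ȳ)(y_{t+1}−ȳ) = 15.0000
Denominator Σ(y_t−ȳ)² = 40.0000
r_1 = 15.0000 / 40.0000 = 0.375

0.375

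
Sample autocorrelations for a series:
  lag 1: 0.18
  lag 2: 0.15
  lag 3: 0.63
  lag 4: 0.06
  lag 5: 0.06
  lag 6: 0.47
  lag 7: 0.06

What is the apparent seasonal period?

3

The largest autocorrelation is r_3 = 0.63, with a weaker echo at lag 6 (0.47); the remaining lags stay at or below 0.18.
The dominant spike at lag 3 indicates a seasonal period of 3.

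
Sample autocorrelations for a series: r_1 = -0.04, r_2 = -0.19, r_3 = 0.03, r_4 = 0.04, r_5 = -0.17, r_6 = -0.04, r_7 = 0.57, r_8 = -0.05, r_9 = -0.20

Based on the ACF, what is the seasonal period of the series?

The largest autocorrelation is r_7 = 0.57; the remaining lags stay at or below 0.04.
The dominant spike at lag 7 indicates a seasonal period of 7.

7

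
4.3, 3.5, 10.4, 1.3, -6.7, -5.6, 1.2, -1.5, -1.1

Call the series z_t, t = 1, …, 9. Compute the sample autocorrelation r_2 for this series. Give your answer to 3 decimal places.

Mean z̄ = (4.3 + 3.5 + 10.4 + 1.3 − 6.7 − 5.6 + 1.2 − 1.5 − 1.1)/9 = 0.6444
Σ(z_t−z̄)(z_{t+2}−z̄) = (35.6620) + (1.8720) + (-71.6491) + (-4.0936) + (-4.0802) + (13.3909) + (-0.9691) = -29.8673
Denominator Σ(z_t−z̄)² = 218.0022
r_2 = -29.8673 / 218.0022 = -0.137

-0.137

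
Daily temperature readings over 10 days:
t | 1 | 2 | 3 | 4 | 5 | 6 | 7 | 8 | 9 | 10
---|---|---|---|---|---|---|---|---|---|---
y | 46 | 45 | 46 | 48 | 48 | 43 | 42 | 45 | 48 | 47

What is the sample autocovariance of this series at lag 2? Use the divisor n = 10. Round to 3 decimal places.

Mean ȳ = (46 + 45 + 46 + 48 + 48 + 43 + 42 + 45 + 48 + 47)/10 = 45.8000
Σ_{t=1}^{8}(y_t−ȳ)(y_{t+2}−ȳ) = -22.8800
γ_2 = -22.8800 / 10 = -2.288

-2.288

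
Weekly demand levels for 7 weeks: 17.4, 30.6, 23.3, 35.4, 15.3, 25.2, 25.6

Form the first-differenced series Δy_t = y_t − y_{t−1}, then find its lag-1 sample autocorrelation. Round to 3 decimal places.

-0.714

First differences Δy: 13.2, -7.3, 12.1, -20.1, 9.9, 0.4
Mean of differences = 1.3667
Numerator Σ(Δy_t−Δȳ)(Δy_{t+1}−Δȳ) = -617.4178
Denominator Σ(Δy_t−Δȳ)² = 864.9133
r_1(Δy) = -617.4178 / 864.9133 = -0.714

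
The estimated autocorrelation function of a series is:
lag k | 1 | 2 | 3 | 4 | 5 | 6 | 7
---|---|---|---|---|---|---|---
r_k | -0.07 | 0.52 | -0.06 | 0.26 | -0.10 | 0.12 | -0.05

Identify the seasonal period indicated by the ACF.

2

The largest autocorrelation is r_2 = 0.52, with a weaker echo at lag 4 (0.26); the remaining lags stay at or below 0.12.
The dominant spike at lag 2 indicates a seasonal period of 2.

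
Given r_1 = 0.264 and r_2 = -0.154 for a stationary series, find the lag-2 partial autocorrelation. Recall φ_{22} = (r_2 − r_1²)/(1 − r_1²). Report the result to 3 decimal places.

φ_{22} = (r_2 − r_1²) / (1 − r_1²)
r_1² = (0.264)² = 0.069696
Numerator = -0.154 − 0.0697 = -0.2237; denominator = 1 − 0.0697 = 0.9303
φ_{22} = -0.2237 / 0.9303 = -0.240

-0.240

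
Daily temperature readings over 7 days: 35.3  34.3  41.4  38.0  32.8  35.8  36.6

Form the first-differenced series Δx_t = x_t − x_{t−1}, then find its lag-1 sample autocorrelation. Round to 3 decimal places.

First differences Δx: -1.0, 7.1, -3.4, -5.2, 3.0, 0.8
Mean of differences = 0.2167
Numerator Σ(Δx_t−Δx̄)(Δx_{t+1}−Δx̄) = -27.1319
Denominator Σ(Δx_t−Δx̄)² = 99.3683
r_1(Δx) = -27.1319 / 99.3683 = -0.273

-0.273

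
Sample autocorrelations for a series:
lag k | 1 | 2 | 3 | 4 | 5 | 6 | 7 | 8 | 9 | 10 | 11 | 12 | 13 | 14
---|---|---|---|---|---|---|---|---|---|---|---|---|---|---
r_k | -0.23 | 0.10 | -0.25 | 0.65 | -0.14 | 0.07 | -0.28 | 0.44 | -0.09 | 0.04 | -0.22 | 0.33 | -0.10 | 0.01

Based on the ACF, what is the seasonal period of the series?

4

The largest autocorrelation is r_4 = 0.65, with weaker echoes at lags 8 (0.44) and 12 (0.33); the remaining lags stay at or below 0.10.
The dominant spike at lag 4 indicates a seasonal period of 4.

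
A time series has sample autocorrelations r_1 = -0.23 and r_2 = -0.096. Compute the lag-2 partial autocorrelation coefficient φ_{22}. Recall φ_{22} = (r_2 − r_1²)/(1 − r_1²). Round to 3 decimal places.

φ_{22} = (r_2 − r_1²) / (1 − r_1²)
r_1² = (-0.23)² = 0.0529
Numerator = -0.096 − 0.0529 = -0.1489; denominator = 1 − 0.0529 = 0.9471
φ_{22} = -0.1489 / 0.9471 = -0.157

-0.157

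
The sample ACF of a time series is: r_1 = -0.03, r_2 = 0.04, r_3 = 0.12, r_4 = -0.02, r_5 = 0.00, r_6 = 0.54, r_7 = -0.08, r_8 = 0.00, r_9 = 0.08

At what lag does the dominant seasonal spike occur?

6

The largest autocorrelation is r_6 = 0.54; the remaining lags stay at or below 0.12.
The dominant spike at lag 6 indicates a seasonal period of 6.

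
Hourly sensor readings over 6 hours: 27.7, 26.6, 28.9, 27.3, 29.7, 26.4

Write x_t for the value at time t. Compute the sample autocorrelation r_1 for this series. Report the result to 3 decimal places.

Mean x̄ = (27.7 + 26.6 + 28.9 + 27.3 + 29.7 + 26.4)/6 = 27.7667
Numerator Σ_{t=1}^{5}(x_t−x̄)(x_{t+1}−x̄) = -5.3178
Denominator Σ(x_t−x̄)² = 8.4733
r_1 = -5.3178 / 8.4733 = -0.628

-0.628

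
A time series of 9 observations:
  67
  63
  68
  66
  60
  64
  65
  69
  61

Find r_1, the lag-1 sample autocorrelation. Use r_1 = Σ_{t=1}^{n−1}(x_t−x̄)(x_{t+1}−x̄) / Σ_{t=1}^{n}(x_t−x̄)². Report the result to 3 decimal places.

-0.305

Mean x̄ = (67 + 63 + 68 + 66 + 60 + 64 + 65 + 69 + 61)/9 = 64.7778
Numerator Σ_{t=1}^{8}(x_t−x̄)(x_{t+1}−x̄) = -23.0494
Denominator Σ(x_t−x̄)² = 75.5556
r_1 = -23.0494 / 75.5556 = -0.305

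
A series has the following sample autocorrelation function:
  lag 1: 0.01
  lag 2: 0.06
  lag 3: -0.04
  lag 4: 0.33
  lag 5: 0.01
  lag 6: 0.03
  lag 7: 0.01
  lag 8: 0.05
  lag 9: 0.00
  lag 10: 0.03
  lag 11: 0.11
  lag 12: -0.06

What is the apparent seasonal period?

The largest autocorrelation is r_4 = 0.33; the remaining lags stay at or below 0.11.
The dominant spike at lag 4 indicates a seasonal period of 4.

4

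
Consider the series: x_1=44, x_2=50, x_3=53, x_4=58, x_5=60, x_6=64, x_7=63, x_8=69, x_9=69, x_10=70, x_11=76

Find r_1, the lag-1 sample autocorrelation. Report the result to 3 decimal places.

Mean x̄ = (44 + 50 + 53 + 58 + 60 + 64 + 63 + 69 + 69 + 70 + 76)/11 = 61.4545
Numerator Σ_{t=1}^{10}(x_t−x̄)(x_{t+1}−x̄) = 588.6116
Denominator Σ(x_t−x̄)² = 928.7273
r_1 = 588.6116 / 928.7273 = 0.634

0.634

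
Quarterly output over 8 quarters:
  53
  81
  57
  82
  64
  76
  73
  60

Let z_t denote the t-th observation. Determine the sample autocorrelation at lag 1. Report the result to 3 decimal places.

-0.667

Mean z̄ = (53 + 81 + 57 + 82 + 64 + 76 + 73 + 60)/8 = 68.2500
Deviations from mean: -15.2500, 12.7500, -11.2500, 13.7500, -4.2500, 7.7500, 4.7500, -8.2500
Σ(z_t−z̄)(z_{t+1}−z̄) = (-194.4375) + (-143.4375) + (-154.6875) + (-58.4375) + (-32.9375) + (36.8125) + (-39.1875) = -586.3125
Denominator Σ(z_t−z̄)² = 879.5000
r_1 = -586.3125 / 879.5000 = -0.667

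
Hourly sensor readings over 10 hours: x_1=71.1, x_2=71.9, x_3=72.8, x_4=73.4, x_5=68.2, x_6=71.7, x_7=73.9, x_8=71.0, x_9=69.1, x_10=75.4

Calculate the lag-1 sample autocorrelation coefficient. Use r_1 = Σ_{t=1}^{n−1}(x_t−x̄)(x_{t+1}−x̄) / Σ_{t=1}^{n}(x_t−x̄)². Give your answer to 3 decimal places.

Mean x̄ = (71.1 + 71.9 + 72.8 + 73.4 + 68.2 + 71.7 + 73.9 + 71.0 + 69.1 + 75.4)/10 = 71.8500
Numerator Σ_{t=1}^{9}(x_t−x̄)(x_{t+1}−x̄) = -13.1025
Denominator Σ(x_t−x̄)² = 42.3050
r_1 = -13.1025 / 42.3050 = -0.310

-0.310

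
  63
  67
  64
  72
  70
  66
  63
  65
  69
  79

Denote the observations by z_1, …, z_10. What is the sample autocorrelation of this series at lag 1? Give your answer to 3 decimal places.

Mean z̄ = (63 + 67 + 64 + 72 + 70 + 66 + 63 + 65 + 69 + 79)/10 = 67.8000
Numerator Σ_{t=1}^{9}(z_t−z̄)(z_{t+1}−z̄) = 28.3600
Denominator Σ(z_t−z̄)² = 221.6000
r_1 = 28.3600 / 221.6000 = 0.128

0.128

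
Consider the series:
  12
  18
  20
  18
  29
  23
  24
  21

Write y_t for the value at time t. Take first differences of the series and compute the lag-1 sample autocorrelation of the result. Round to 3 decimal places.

-0.493

First differences Δy: 6, 2, -2, 11, -6, 1, -3
Mean of differences = 1.2857
Numerator Σ(Δy_t−Δȳ)(Δy_{t+1}−Δȳ) = -98.3673
Denominator Σ(Δy_t−Δȳ)² = 199.4286
r_1(Δy) = -98.3673 / 199.4286 = -0.493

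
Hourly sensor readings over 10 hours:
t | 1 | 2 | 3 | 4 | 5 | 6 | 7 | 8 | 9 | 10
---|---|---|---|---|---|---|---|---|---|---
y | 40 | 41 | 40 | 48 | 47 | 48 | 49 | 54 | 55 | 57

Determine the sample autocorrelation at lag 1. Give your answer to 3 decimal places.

Mean ȳ = (40 + 41 + 40 + 48 + 47 + 48 + 49 + 54 + 55 + 57)/10 = 47.9000
Numerator Σ_{t=1}^{9}(y_t−ȳ)(y_{t+1}−ȳ) = 222.7900
Denominator Σ(y_t−ȳ)² = 344.9000
r_1 = 222.7900 / 344.9000 = 0.646

0.646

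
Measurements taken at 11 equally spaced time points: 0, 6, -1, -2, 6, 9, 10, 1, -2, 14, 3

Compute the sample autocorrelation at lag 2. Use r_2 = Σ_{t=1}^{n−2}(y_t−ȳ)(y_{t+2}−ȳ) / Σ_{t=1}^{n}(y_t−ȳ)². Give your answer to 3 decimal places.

Mean ȳ = (0 + 6 − 1 − 2 + 6 + 9 + 10 + 1 − 2 + 14 + 3)/11 = 4.0000
Numerator Σ_{t=1}^{9}(y_t−ȳ)(y_{t+2}−ȳ) = -95.0000
Denominator Σ(y_t−ȳ)² = 292.0000
r_2 = -95.0000 / 292.0000 = -0.325

-0.325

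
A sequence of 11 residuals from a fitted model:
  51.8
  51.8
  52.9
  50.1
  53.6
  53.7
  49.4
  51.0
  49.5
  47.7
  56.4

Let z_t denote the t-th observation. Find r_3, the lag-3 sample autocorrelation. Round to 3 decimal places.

Mean z̄ = (51.8 + 51.8 + 52.9 + 50.1 + 53.6 + 53.7 + 49.4 + 51.0 + 49.5 + 47.7 + 56.4)/11 = 51.6273
Numerator Σ_{t=1}^{8}(z_t−z̄)(z_{t+3}−z̄) = 6.2232
Denominator Σ(z_t−z̄)² = 60.2818
r_3 = 6.2232 / 60.2818 = 0.103

0.103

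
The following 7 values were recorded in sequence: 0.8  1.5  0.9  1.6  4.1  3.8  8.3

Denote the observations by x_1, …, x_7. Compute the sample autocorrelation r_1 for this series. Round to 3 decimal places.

0.299

Mean x̄ = (0.8 + 1.5 + 0.9 + 1.6 + 4.1 + 3.8 + 8.3)/7 = 3.0000
Deviations from mean: -2.2000, -1.5000, -2.1000, -1.4000, 1.1000, 0.8000, 5.3000
Numerator Σ_{t=1}^{6}(x_t−x̄)(x_{t+1}−x̄) = 12.9700
Denominator Σ(x_t−x̄)² = 43.4000
r_1 = 12.9700 / 43.4000 = 0.299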